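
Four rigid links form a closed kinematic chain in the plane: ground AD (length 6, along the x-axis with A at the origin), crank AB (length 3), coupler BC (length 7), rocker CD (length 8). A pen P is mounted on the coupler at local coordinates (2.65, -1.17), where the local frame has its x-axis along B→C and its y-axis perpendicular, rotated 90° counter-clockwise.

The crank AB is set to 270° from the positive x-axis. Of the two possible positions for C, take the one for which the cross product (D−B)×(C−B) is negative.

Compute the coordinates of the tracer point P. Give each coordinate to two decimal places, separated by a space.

A=(0,0), D=(6.00,0)
B = A + 3.00·(cos270°, sin270°) = (-0.0000, -3.0000)
|BD| = 6.7082
circle(B,7.00) ∩ circle(D,8.00): a=2.2361, h=6.6332
  candidates: C₊=(-0.9665,3.9330) cross=44.497; C₋=(4.9665,-7.9330) cross=-44.497
  mode - wants cross < 0 → take C=(4.9665,-7.9330) (cross=-44.497)
ex = (C−B)/|BC| = (0.7095,-0.7047); ey = (0.7047,0.7095)
P = B + 2.65·ex + -1.17·ey = (1.0557,-5.6976)

1.06 -5.70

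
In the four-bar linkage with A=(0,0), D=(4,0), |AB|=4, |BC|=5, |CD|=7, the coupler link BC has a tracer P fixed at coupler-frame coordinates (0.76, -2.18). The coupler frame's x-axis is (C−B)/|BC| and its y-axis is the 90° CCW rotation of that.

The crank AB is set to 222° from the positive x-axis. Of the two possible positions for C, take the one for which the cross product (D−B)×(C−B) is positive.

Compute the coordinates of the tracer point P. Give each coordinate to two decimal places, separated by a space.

A=(0,0), D=(4.00,0)
B = A + 4.00·(cos222°, sin222°) = (-2.9726, -2.6765)
|BD| = 7.4686
circle(B,5.00) ∩ circle(D,7.00): a=2.1276, h=4.5247
  candidates: C₊=(-2.6078,2.3102) cross=33.794; C₋=(0.6352,-6.1383) cross=-33.794
  mode + wants cross > 0 → take C=(-2.6078,2.3102) (cross=33.794)
ex = (C−B)/|BC| = (0.0730,0.9973); ey = (-0.9973,0.0730)
P = B + 0.76·ex + -2.18·ey = (-0.7429,-2.0776)

-0.74 -2.08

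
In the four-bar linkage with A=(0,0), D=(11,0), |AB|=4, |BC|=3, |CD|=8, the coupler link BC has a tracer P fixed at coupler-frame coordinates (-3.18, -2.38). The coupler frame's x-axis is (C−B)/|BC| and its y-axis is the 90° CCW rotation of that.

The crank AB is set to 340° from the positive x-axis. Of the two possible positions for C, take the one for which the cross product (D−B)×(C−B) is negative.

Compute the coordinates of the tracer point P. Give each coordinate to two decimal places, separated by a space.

A=(0,0), D=(11.00,0)
B = A + 4.00·(cos340°, sin340°) = (3.7588, -1.3681)
|BD| = 7.3693
circle(B,3.00) ∩ circle(D,8.00): a=-0.0470, h=2.9996
  candidates: C₊=(3.1557,1.5707) cross=22.105; C₋=(4.2694,-4.3243) cross=-22.105
  mode - wants cross < 0 → take C=(4.2694,-4.3243) (cross=-22.105)
ex = (C−B)/|BC| = (0.1702,-0.9854); ey = (0.9854,0.1702)
P = B + -3.18·ex + -2.38·ey = (0.8722,1.3604)

0.87 1.36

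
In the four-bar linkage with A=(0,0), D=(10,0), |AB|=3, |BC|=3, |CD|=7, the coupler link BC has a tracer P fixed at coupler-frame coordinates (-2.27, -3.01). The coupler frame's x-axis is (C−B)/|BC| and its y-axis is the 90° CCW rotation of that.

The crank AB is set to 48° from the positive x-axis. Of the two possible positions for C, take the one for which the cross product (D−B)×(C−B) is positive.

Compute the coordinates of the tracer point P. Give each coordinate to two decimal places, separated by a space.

A=(0,0), D=(10.00,0)
B = A + 3.00·(cos48°, sin48°) = (2.0074, 2.2294)
|BD| = 8.2977
circle(B,3.00) ∩ circle(D,7.00): a=1.7386, h=2.4449
  candidates: C₊=(4.3389,4.1173) cross=20.287; C₋=(3.0251,-0.5927) cross=-20.287
  mode + wants cross > 0 → take C=(4.3389,4.1173) (cross=20.287)
ex = (C−B)/|BC| = (0.7772,0.6293); ey = (-0.6293,0.7772)
P = B + -2.27·ex + -3.01·ey = (2.1374,-1.5383)

2.14 -1.54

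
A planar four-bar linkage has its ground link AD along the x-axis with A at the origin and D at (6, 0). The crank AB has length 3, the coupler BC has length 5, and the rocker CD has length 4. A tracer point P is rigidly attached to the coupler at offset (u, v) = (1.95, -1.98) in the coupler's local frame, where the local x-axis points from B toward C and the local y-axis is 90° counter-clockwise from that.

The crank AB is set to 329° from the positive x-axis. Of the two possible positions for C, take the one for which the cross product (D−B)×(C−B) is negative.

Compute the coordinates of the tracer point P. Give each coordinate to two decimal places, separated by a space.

3.37 -4.21

A=(0,0), D=(6.00,0)
B = A + 3.00·(cos329°, sin329°) = (2.5715, -1.5451)
|BD| = 3.7606
circle(B,5.00) ∩ circle(D,4.00): a=3.0769, h=3.9411
  candidates: C₊=(3.7574,3.3122) cross=14.821; C₋=(6.9960,-3.8740) cross=-14.821
  mode - wants cross < 0 → take C=(6.9960,-3.8740) (cross=-14.821)
ex = (C−B)/|BC| = (0.8849,-0.4658); ey = (0.4658,0.8849)
P = B + 1.95·ex + -1.98·ey = (3.3748,-4.2055)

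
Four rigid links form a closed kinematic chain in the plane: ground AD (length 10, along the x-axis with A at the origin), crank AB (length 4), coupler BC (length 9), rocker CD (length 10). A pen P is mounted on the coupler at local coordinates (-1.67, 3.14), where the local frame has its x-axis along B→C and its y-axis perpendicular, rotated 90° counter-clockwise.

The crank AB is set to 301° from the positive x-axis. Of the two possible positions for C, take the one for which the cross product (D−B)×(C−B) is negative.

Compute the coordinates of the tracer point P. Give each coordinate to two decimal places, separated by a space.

3.14 -0.04

A=(0,0), D=(10.00,0)
B = A + 4.00·(cos301°, sin301°) = (2.0602, -3.4287)
|BD| = 8.6485
circle(B,9.00) ∩ circle(D,10.00): a=3.2258, h=8.4020
  candidates: C₊=(1.6907,5.5637) cross=72.665; C₋=(8.3526,-9.8634) cross=-72.665
  mode - wants cross < 0 → take C=(8.3526,-9.8634) (cross=-72.665)
ex = (C−B)/|BC| = (0.6992,-0.7150); ey = (0.7150,0.6992)
P = B + -1.67·ex + 3.14·ey = (3.1376,-0.0393)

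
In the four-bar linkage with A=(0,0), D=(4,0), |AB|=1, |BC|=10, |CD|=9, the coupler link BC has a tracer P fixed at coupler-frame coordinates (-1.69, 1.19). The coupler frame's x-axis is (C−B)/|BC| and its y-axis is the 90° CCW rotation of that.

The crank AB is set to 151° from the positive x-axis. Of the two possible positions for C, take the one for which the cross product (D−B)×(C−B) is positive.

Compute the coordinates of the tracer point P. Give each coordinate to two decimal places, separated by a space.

A=(0,0), D=(4.00,0)
B = A + 1.00·(cos151°, sin151°) = (-0.8746, 0.4848)
|BD| = 4.8987
circle(B,10.00) ∩ circle(D,9.00): a=4.3886, h=8.9855
  candidates: C₊=(4.3817,8.9919) cross=44.017; C₋=(2.6032,-8.8909) cross=-44.017
  mode + wants cross > 0 → take C=(4.3817,8.9919) (cross=44.017)
ex = (C−B)/|BC| = (0.5256,0.8507); ey = (-0.8507,0.5256)
P = B + -1.69·ex + 1.19·ey = (-2.7753,-0.3274)

-2.78 -0.33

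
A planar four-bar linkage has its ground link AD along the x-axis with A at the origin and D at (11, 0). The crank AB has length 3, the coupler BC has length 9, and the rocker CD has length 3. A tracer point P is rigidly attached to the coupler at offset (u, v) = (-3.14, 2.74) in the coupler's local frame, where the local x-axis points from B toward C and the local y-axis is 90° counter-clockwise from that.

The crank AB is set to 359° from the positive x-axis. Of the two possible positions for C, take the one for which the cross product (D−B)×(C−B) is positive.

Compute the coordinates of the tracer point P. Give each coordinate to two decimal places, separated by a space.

A=(0,0), D=(11.00,0)
B = A + 3.00·(cos359°, sin359°) = (2.9995, -0.0524)
|BD| = 8.0006
circle(B,9.00) ∩ circle(D,3.00): a=8.5000, h=2.9582
  candidates: C₊=(11.4800,2.9614) cross=23.667; C₋=(11.5187,-2.9548) cross=-23.667
  mode + wants cross > 0 → take C=(11.4800,2.9614) (cross=23.667)
ex = (C−B)/|BC| = (0.9423,0.3349); ey = (-0.3349,0.9423)
P = B + -3.14·ex + 2.74·ey = (-0.8767,1.4780)

-0.88 1.48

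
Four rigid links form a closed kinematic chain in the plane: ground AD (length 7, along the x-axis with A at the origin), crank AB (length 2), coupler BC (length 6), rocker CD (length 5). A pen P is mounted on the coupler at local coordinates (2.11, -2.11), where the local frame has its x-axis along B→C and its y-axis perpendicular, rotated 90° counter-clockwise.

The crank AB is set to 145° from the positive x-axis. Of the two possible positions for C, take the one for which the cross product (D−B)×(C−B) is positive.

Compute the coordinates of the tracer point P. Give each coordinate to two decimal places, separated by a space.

1.19 0.19

A=(0,0), D=(7.00,0)
B = A + 2.00·(cos145°, sin145°) = (-1.6383, 1.1472)
|BD| = 8.7141
circle(B,6.00) ∩ circle(D,5.00): a=4.9882, h=3.3343
  candidates: C₊=(3.7454,3.7958) cross=29.056; C₋=(2.8676,-2.8148) cross=-29.056
  mode + wants cross > 0 → take C=(3.7454,3.7958) (cross=29.056)
ex = (C−B)/|BC| = (0.8973,0.4414); ey = (-0.4414,0.8973)
P = B + 2.11·ex + -2.11·ey = (1.1864,0.1853)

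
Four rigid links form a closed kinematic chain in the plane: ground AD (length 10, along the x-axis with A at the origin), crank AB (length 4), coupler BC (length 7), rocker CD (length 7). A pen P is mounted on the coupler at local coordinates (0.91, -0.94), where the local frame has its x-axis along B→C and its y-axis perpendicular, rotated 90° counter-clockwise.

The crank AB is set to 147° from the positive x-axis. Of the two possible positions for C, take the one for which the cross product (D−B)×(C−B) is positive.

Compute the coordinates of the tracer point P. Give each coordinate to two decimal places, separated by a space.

A=(0,0), D=(10.00,0)
B = A + 4.00·(cos147°, sin147°) = (-3.3547, 2.1786)
|BD| = 13.5312
circle(B,7.00) ∩ circle(D,7.00): a=6.7656, h=1.7963
  candidates: C₊=(3.6119,2.8621) cross=24.306; C₋=(3.0335,-0.6836) cross=-24.306
  mode + wants cross > 0 → take C=(3.6119,2.8621) (cross=24.306)
ex = (C−B)/|BC| = (0.9952,0.0977); ey = (-0.0977,0.9952)
P = B + 0.91·ex + -0.94·ey = (-2.3572,1.3319)

-2.36 1.33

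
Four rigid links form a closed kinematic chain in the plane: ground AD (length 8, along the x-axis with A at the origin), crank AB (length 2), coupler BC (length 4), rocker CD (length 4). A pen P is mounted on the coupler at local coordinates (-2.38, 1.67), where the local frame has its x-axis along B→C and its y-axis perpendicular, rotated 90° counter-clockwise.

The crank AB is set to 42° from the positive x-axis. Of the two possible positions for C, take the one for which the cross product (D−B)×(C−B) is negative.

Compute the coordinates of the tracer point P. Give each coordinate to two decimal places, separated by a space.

1.00 4.21

A=(0,0), D=(8.00,0)
B = A + 2.00·(cos42°, sin42°) = (1.4863, 1.3383)
|BD| = 6.6498
circle(B,4.00) ∩ circle(D,4.00): a=3.3249, h=2.2238
  candidates: C₊=(5.1907,2.8474) cross=14.788; C₋=(4.2956,-1.5091) cross=-14.788
  mode - wants cross < 0 → take C=(4.2956,-1.5091) (cross=-14.788)
ex = (C−B)/|BC| = (0.7023,-0.7119); ey = (0.7119,0.7023)
P = B + -2.38·ex + 1.67·ey = (1.0035,4.2054)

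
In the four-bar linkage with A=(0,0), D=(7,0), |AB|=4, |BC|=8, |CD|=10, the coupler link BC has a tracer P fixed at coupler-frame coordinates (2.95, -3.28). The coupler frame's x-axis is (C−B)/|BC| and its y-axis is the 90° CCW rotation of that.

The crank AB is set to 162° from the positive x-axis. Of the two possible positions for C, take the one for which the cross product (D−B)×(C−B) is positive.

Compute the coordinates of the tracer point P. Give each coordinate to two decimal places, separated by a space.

A=(0,0), D=(7.00,0)
B = A + 4.00·(cos162°, sin162°) = (-3.8042, 1.2361)
|BD| = 10.8747
circle(B,8.00) ∩ circle(D,10.00): a=3.7821, h=7.0495
  candidates: C₊=(0.7547,7.8100) cross=76.661; C₋=(-0.8479,-6.1976) cross=-76.661
  mode + wants cross > 0 → take C=(0.7547,7.8100) (cross=76.661)
ex = (C−B)/|BC| = (0.5699,0.8217); ey = (-0.8217,0.5699)
P = B + 2.95·ex + -3.28·ey = (0.5722,1.7911)

0.57 1.79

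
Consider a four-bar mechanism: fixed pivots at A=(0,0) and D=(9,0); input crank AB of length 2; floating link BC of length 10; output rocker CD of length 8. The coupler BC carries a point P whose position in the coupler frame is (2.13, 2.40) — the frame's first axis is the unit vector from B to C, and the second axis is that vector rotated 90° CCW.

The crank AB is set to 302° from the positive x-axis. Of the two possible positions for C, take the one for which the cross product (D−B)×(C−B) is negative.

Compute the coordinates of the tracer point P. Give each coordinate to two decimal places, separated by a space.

4.23 -1.17

A=(0,0), D=(9.00,0)
B = A + 2.00·(cos302°, sin302°) = (1.0598, -1.6961)
|BD| = 8.1193
circle(B,10.00) ∩ circle(D,8.00): a=6.2766, h=7.7849
  candidates: C₊=(5.5717,7.2282) cross=63.208; C₋=(8.8242,-7.9981) cross=-63.208
  mode - wants cross < 0 → take C=(8.8242,-7.9981) (cross=-63.208)
ex = (C−B)/|BC| = (0.7764,-0.6302); ey = (0.6302,0.7764)
P = B + 2.13·ex + 2.40·ey = (4.2261,-1.1750)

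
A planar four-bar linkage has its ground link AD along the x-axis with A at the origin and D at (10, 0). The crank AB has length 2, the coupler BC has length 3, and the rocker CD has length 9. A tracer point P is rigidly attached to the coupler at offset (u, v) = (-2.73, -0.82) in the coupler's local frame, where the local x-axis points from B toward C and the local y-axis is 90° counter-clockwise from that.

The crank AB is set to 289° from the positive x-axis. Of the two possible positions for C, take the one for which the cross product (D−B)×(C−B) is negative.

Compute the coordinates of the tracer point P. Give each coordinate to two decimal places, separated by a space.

A=(0,0), D=(10.00,0)
B = A + 2.00·(cos289°, sin289°) = (0.6511, -1.8910)
|BD| = 9.5382
circle(B,3.00) ∩ circle(D,9.00): a=0.9948, h=2.8303
  candidates: C₊=(1.0651,1.0803) cross=26.996; C₋=(2.1873,-4.4679) cross=-26.996
  mode - wants cross < 0 → take C=(2.1873,-4.4679) (cross=-26.996)
ex = (C−B)/|BC| = (0.5121,-0.8589); ey = (0.8589,0.5121)
P = B + -2.73·ex + -0.82·ey = (-1.4511,0.0340)

-1.45 0.03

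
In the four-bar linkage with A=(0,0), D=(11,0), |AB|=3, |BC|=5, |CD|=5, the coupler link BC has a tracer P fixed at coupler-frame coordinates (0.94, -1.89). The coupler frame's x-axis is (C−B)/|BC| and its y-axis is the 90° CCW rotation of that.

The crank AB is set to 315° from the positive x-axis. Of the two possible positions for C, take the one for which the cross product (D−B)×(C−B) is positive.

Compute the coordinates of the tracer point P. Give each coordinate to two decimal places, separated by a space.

4.02 -3.05

A=(0,0), D=(11.00,0)
B = A + 3.00·(cos315°, sin315°) = (2.1213, -2.1213)
|BD| = 9.1286
circle(B,5.00) ∩ circle(D,5.00): a=4.5643, h=2.0414
  candidates: C₊=(6.0863,0.9248) cross=18.635; C₋=(7.0350,-3.0462) cross=-18.635
  mode + wants cross > 0 → take C=(6.0863,0.9248) (cross=18.635)
ex = (C−B)/|BC| = (0.7930,0.6092); ey = (-0.6092,0.7930)
P = B + 0.94·ex + -1.89·ey = (4.0182,-3.0474)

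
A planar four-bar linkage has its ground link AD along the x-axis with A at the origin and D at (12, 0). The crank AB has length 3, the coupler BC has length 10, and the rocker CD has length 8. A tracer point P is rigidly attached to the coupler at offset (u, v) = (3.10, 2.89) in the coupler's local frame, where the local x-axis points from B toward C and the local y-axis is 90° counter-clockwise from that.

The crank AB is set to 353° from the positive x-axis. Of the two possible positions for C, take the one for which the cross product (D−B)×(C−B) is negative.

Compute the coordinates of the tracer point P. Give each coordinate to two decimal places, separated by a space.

A=(0,0), D=(12.00,0)
B = A + 3.00·(cos353°, sin353°) = (2.9776, -0.3656)
|BD| = 9.0298
circle(B,10.00) ∩ circle(D,8.00): a=6.5083, h=7.5922
  candidates: C₊=(9.1732,7.4839) cross=68.556; C₋=(9.7880,-7.6881) cross=-68.556
  mode - wants cross < 0 → take C=(9.7880,-7.6881) (cross=-68.556)
ex = (C−B)/|BC| = (0.6810,-0.7323); ey = (0.7323,0.6810)
P = B + 3.10·ex + 2.89·ey = (7.2051,-0.6674)

7.21 -0.67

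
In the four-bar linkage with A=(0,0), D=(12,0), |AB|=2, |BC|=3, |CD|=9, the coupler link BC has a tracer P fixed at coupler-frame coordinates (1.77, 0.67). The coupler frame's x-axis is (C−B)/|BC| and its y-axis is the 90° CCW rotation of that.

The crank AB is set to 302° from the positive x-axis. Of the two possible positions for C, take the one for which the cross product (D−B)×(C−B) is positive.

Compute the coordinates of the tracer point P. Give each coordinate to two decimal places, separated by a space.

1.71 0.08

A=(0,0), D=(12.00,0)
B = A + 2.00·(cos302°, sin302°) = (1.0598, -1.6961)
|BD| = 11.0709
circle(B,3.00) ∩ circle(D,9.00): a=2.2836, h=1.9455
  candidates: C₊=(3.0185,0.5763) cross=21.538; C₋=(3.6146,-3.2688) cross=-21.538
  mode + wants cross > 0 → take C=(3.0185,0.5763) (cross=21.538)
ex = (C−B)/|BC| = (0.6529,0.7575); ey = (-0.7575,0.6529)
P = B + 1.77·ex + 0.67·ey = (1.7079,0.0820)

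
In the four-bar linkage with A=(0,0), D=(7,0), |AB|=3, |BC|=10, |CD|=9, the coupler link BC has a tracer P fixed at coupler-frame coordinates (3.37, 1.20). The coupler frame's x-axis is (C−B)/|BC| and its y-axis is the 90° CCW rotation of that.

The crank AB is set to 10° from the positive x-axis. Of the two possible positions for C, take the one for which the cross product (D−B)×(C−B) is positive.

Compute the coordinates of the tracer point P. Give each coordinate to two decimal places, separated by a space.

3.80 4.00

A=(0,0), D=(7.00,0)
B = A + 3.00·(cos10°, sin10°) = (2.9544, 0.5209)
|BD| = 4.0790
circle(B,10.00) ∩ circle(D,9.00): a=4.3685, h=8.9953
  candidates: C₊=(8.4360,8.8847) cross=36.692; C₋=(6.1383,-8.9587) cross=-36.692
  mode + wants cross > 0 → take C=(8.4360,8.8847) (cross=36.692)
ex = (C−B)/|BC| = (0.5482,0.8364); ey = (-0.8364,0.5482)
P = B + 3.37·ex + 1.20·ey = (3.7981,3.9973)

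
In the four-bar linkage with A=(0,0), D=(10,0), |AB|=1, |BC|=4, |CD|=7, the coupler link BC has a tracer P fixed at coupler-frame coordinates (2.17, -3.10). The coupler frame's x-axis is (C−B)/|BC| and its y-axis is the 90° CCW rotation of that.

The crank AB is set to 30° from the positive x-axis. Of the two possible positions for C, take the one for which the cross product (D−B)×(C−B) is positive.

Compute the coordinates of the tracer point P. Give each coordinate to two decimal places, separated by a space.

4.57 -0.28

A=(0,0), D=(10.00,0)
B = A + 1.00·(cos30°, sin30°) = (0.8660, 0.5000)
|BD| = 9.1476
circle(B,4.00) ∩ circle(D,7.00): a=2.7701, h=2.8856
  candidates: C₊=(3.7897,3.2299) cross=26.396; C₋=(3.4742,-2.5327) cross=-26.396
  mode + wants cross > 0 → take C=(3.7897,3.2299) (cross=26.396)
ex = (C−B)/|BC| = (0.7309,0.6825); ey = (-0.6825,0.7309)
P = B + 2.17·ex + -3.10·ey = (4.5678,-0.2849)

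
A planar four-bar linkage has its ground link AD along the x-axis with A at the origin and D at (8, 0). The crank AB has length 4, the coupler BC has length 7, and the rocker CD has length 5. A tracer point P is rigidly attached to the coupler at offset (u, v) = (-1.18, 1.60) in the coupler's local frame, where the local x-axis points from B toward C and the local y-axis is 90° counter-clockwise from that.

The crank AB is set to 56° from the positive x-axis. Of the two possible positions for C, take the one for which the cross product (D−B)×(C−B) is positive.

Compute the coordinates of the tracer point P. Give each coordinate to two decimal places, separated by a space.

0.73 4.61

A=(0,0), D=(8.00,0)
B = A + 4.00·(cos56°, sin56°) = (2.2368, 3.3162)
|BD| = 6.6492
circle(B,7.00) ∩ circle(D,5.00): a=5.1293, h=4.7634
  candidates: C₊=(9.0583,4.8867) cross=31.673; C₋=(4.3070,-3.3707) cross=-31.673
  mode + wants cross > 0 → take C=(9.0583,4.8867) (cross=31.673)
ex = (C−B)/|BC| = (0.9745,0.2244); ey = (-0.2244,0.9745)
P = B + -1.18·ex + 1.60·ey = (0.7279,4.6106)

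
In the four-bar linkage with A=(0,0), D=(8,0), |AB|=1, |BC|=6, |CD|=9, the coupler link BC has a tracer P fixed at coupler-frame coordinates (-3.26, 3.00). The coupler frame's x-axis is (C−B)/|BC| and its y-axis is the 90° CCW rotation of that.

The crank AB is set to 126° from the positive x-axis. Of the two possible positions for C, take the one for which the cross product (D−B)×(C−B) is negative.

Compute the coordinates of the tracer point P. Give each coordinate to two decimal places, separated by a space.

A=(0,0), D=(8.00,0)
B = A + 1.00·(cos126°, sin126°) = (-0.5878, 0.8090)
|BD| = 8.6258
circle(B,6.00) ∩ circle(D,9.00): a=1.7045, h=5.7528
  candidates: C₊=(1.6487,6.3766) cross=49.623; C₋=(0.5696,-5.0783) cross=-49.623
  mode - wants cross < 0 → take C=(0.5696,-5.0783) (cross=-49.623)
ex = (C−B)/|BC| = (0.1929,-0.9812); ey = (0.9812,0.1929)
P = B + -3.26·ex + 3.00·ey = (1.7270,4.5865)

1.73 4.59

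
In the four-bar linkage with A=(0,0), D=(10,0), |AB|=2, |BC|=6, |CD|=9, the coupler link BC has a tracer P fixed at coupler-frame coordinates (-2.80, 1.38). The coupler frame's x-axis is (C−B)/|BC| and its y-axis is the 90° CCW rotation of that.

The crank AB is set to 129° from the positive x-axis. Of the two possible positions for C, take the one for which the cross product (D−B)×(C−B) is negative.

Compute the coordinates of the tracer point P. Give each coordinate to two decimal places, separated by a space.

A=(0,0), D=(10.00,0)
B = A + 2.00·(cos129°, sin129°) = (-1.2586, 1.5543)
|BD| = 11.3654
circle(B,6.00) ∩ circle(D,9.00): a=3.7030, h=4.7210
  candidates: C₊=(3.0552,5.7245) cross=53.656; C₋=(1.7640,-3.6287) cross=-53.656
  mode - wants cross < 0 → take C=(1.7640,-3.6287) (cross=-53.656)
ex = (C−B)/|BC| = (0.5038,-0.8638); ey = (0.8638,0.5038)
P = B + -2.80·ex + 1.38·ey = (-1.4771,4.6682)

-1.48 4.67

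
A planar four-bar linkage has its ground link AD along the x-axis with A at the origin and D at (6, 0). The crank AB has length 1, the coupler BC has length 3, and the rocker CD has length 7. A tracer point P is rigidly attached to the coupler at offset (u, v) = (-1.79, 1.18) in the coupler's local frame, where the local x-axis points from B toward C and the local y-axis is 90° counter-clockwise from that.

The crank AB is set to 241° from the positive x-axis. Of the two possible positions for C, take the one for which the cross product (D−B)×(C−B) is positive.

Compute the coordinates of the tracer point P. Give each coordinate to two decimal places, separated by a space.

A=(0,0), D=(6.00,0)
B = A + 1.00·(cos241°, sin241°) = (-0.4848, -0.8746)
|BD| = 6.5435
circle(B,3.00) ∩ circle(D,7.00): a=0.2153, h=2.9923
  candidates: C₊=(-0.6714,2.1196) cross=19.580; C₋=(0.1285,-3.8113) cross=-19.580
  mode + wants cross > 0 → take C=(-0.6714,2.1196) (cross=19.580)
ex = (C−B)/|BC| = (-0.0622,0.9981); ey = (-0.9981,-0.0622)
P = B + -1.79·ex + 1.18·ey = (-1.5512,-2.7345)

-1.55 -2.73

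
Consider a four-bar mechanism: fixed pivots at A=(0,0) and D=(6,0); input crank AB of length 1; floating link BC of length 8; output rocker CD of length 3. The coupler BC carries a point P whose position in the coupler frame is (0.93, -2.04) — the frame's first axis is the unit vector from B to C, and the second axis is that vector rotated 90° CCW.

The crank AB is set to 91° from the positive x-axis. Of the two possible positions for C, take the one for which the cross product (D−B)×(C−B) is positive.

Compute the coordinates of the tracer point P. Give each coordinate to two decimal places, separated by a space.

1.24 -0.85

A=(0,0), D=(6.00,0)
B = A + 1.00·(cos91°, sin91°) = (-0.0175, 0.9998)
|BD| = 6.1000
circle(B,8.00) ∩ circle(D,3.00): a=7.5582, h=2.6217
  candidates: C₊=(7.8683,2.3473) cross=15.992; C₋=(7.0088,-2.8253) cross=-15.992
  mode + wants cross > 0 → take C=(7.8683,2.3473) (cross=15.992)
ex = (C−B)/|BC| = (0.9857,0.1684); ey = (-0.1684,0.9857)
P = B + 0.93·ex + -2.04·ey = (1.2429,-0.8544)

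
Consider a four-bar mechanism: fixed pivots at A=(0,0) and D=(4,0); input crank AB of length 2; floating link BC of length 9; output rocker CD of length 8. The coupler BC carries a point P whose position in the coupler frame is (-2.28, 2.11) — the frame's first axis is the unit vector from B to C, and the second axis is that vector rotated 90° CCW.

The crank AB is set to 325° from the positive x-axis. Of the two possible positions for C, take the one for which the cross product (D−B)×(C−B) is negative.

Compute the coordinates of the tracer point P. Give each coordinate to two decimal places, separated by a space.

A=(0,0), D=(4.00,0)
B = A + 2.00·(cos325°, sin325°) = (1.6383, -1.1472)
|BD| = 2.6256
circle(B,9.00) ∩ circle(D,8.00): a=4.5502, h=7.7650
  candidates: C₊=(2.3385,7.8256) cross=20.388; C₋=(9.1239,-6.1438) cross=-20.388
  mode - wants cross < 0 → take C=(9.1239,-6.1438) (cross=-20.388)
ex = (C−B)/|BC| = (0.8317,-0.5552); ey = (0.5552,0.8317)
P = B + -2.28·ex + 2.11·ey = (0.9134,1.8736)

0.91 1.87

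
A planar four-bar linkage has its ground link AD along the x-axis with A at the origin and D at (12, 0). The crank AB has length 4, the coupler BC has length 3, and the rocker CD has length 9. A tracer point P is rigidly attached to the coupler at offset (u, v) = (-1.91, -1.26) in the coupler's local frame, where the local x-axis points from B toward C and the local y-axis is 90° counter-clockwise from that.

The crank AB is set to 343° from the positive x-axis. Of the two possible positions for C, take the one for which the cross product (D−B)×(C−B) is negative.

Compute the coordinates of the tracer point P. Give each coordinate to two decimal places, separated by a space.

A=(0,0), D=(12.00,0)
B = A + 4.00·(cos343°, sin343°) = (3.8252, -1.1695)
|BD| = 8.2580
circle(B,3.00) ∩ circle(D,9.00): a=-0.2304, h=2.9911
  candidates: C₊=(3.1735,1.7589) cross=24.701; C₋=(4.0207,-4.1631) cross=-24.701
  mode - wants cross < 0 → take C=(4.0207,-4.1631) (cross=-24.701)
ex = (C−B)/|BC| = (0.0652,-0.9979); ey = (0.9979,0.0652)
P = B + -1.91·ex + -1.26·ey = (2.4434,0.6543)

2.44 0.65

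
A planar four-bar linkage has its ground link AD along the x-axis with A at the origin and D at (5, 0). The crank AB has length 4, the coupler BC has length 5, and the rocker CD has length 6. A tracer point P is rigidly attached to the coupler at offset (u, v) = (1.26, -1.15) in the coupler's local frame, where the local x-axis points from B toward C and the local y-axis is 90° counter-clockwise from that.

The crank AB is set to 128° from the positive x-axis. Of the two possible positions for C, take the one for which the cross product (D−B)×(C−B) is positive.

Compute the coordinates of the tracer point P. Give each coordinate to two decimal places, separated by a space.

A=(0,0), D=(5.00,0)
B = A + 4.00·(cos128°, sin128°) = (-2.4626, 3.1520)
|BD| = 8.1010
circle(B,5.00) ∩ circle(D,6.00): a=3.3716, h=3.6922
  candidates: C₊=(2.0799,5.2414) cross=29.911; C₋=(-0.7934,-1.5611) cross=-29.911
  mode + wants cross > 0 → take C=(2.0799,5.2414) (cross=29.911)
ex = (C−B)/|BC| = (0.9085,0.4179); ey = (-0.4179,0.9085)
P = B + 1.26·ex + -1.15·ey = (-0.8374,2.6338)

-0.84 2.63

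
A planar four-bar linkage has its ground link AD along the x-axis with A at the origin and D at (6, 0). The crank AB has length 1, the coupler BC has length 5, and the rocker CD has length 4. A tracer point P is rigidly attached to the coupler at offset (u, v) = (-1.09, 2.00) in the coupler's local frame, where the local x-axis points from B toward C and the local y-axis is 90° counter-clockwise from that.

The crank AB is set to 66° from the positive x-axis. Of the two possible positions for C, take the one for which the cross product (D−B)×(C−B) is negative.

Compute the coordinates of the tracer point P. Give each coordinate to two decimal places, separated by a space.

A=(0,0), D=(6.00,0)
B = A + 1.00·(cos66°, sin66°) = (0.4067, 0.9135)
|BD| = 5.6674
circle(B,5.00) ∩ circle(D,4.00): a=3.6277, h=3.4409
  candidates: C₊=(4.5417,3.7247) cross=19.501; C₋=(3.4324,-3.0671) cross=-19.501
  mode - wants cross < 0 → take C=(3.4324,-3.0671) (cross=-19.501)
ex = (C−B)/|BC| = (0.6051,-0.7961); ey = (0.7961,0.6051)
P = B + -1.09·ex + 2.00·ey = (1.3394,2.9916)

1.34 2.99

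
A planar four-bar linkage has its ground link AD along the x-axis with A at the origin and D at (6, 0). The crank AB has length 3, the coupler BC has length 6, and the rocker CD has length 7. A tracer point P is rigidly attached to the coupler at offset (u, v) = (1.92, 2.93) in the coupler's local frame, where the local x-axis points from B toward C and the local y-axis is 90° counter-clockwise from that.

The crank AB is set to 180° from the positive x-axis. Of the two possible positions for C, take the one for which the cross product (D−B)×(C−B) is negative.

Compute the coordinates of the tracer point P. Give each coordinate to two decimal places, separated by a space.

0.49 0.35

A=(0,0), D=(6.00,0)
B = A + 3.00·(cos180°, sin180°) = (-3.0000, 0.0000)
|BD| = 9.0000
circle(B,6.00) ∩ circle(D,7.00): a=3.7778, h=4.6614
  candidates: C₊=(0.7778,4.6614) cross=41.952; C₋=(0.7778,-4.6614) cross=-41.952
  mode - wants cross < 0 → take C=(0.7778,-4.6614) (cross=-41.952)
ex = (C−B)/|BC| = (0.6296,-0.7769); ey = (0.7769,0.6296)
P = B + 1.92·ex + 2.93·ey = (0.4852,0.3532)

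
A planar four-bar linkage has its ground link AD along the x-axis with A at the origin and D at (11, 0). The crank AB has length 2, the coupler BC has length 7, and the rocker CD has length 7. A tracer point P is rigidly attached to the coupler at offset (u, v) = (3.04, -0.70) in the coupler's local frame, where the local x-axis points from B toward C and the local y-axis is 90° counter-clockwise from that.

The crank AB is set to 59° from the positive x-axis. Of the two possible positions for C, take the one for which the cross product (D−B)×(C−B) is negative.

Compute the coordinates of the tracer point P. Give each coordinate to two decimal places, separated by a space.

2.28 -1.15

A=(0,0), D=(11.00,0)
B = A + 2.00·(cos59°, sin59°) = (1.0301, 1.7143)
|BD| = 10.1162
circle(B,7.00) ∩ circle(D,7.00): a=5.0581, h=4.8389
  candidates: C₊=(6.8351,5.6261) cross=48.952; C₋=(5.1950,-3.9118) cross=-48.952
  mode - wants cross < 0 → take C=(5.1950,-3.9118) (cross=-48.952)
ex = (C−B)/|BC| = (0.5950,-0.8037); ey = (0.8037,0.5950)
P = B + 3.04·ex + -0.70·ey = (2.2762,-1.1455)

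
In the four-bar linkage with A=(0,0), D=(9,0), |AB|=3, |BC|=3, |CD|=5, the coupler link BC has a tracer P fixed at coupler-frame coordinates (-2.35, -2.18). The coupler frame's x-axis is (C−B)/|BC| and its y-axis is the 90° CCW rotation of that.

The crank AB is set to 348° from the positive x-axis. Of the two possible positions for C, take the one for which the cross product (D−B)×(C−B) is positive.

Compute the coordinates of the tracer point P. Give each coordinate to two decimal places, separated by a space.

A=(0,0), D=(9.00,0)
B = A + 3.00·(cos348°, sin348°) = (2.9344, -0.6237)
|BD| = 6.0975
circle(B,3.00) ∩ circle(D,5.00): a=1.7368, h=2.4461
  candidates: C₊=(4.4119,1.9872) cross=14.915; C₋=(4.9123,-2.8794) cross=-14.915
  mode + wants cross > 0 → take C=(4.4119,1.9872) (cross=14.915)
ex = (C−B)/|BC| = (0.4925,0.8703); ey = (-0.8703,0.4925)
P = B + -2.35·ex + -2.18·ey = (3.6744,-3.7426)

3.67 -3.74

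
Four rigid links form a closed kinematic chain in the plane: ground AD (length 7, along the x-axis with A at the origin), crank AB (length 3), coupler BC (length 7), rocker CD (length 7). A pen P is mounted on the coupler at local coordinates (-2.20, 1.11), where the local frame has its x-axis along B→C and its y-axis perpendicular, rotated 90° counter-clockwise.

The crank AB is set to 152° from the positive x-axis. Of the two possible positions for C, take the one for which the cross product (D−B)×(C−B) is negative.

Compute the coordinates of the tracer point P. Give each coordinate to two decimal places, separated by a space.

-3.04 3.84

A=(0,0), D=(7.00,0)
B = A + 3.00·(cos152°, sin152°) = (-2.6488, 1.4084)
|BD| = 9.7511
circle(B,7.00) ∩ circle(D,7.00): a=4.8755, h=5.0229
  candidates: C₊=(2.9011,5.6744) cross=48.978; C₋=(1.4501,-4.2660) cross=-48.978
  mode - wants cross < 0 → take C=(1.4501,-4.2660) (cross=-48.978)
ex = (C−B)/|BC| = (0.5856,-0.8106); ey = (0.8106,0.5856)
P = B + -2.20·ex + 1.11·ey = (-3.0373,3.8418)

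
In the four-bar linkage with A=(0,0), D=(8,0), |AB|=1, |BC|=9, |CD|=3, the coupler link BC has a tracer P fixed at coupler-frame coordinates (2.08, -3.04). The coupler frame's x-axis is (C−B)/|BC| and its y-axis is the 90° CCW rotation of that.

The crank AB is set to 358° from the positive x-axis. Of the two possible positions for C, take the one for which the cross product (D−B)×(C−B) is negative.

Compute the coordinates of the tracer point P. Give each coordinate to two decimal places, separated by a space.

2.17 -3.53

A=(0,0), D=(8.00,0)
B = A + 1.00·(cos358°, sin358°) = (0.9994, -0.0349)
|BD| = 7.0007
circle(B,9.00) ∩ circle(D,3.00): a=8.6427, h=2.5107
  candidates: C₊=(9.6295,2.5189) cross=17.577; C₋=(9.6545,-2.5025) cross=-17.577
  mode - wants cross < 0 → take C=(9.6545,-2.5025) (cross=-17.577)
ex = (C−B)/|BC| = (0.9617,-0.2742); ey = (0.2742,0.9617)
P = B + 2.08·ex + -3.04·ey = (2.1662,-3.5287)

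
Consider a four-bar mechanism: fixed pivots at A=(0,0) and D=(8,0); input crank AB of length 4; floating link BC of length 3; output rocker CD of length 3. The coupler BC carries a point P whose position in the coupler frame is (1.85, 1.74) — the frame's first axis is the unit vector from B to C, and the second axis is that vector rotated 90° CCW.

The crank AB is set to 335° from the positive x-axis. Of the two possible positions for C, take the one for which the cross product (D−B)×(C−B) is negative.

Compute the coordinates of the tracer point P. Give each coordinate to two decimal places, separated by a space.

5.91 -0.59

A=(0,0), D=(8.00,0)
B = A + 4.00·(cos335°, sin335°) = (3.6252, -1.6905)
|BD| = 4.6900
circle(B,3.00) ∩ circle(D,3.00): a=2.3450, h=1.8711
  candidates: C₊=(5.1382,0.9001) cross=8.775; C₋=(6.4870,-2.5905) cross=-8.775
  mode - wants cross < 0 → take C=(6.4870,-2.5905) (cross=-8.775)
ex = (C−B)/|BC| = (0.9539,-0.3000); ey = (0.3000,0.9539)
P = B + 1.85·ex + 1.74·ey = (5.9120,-0.5857)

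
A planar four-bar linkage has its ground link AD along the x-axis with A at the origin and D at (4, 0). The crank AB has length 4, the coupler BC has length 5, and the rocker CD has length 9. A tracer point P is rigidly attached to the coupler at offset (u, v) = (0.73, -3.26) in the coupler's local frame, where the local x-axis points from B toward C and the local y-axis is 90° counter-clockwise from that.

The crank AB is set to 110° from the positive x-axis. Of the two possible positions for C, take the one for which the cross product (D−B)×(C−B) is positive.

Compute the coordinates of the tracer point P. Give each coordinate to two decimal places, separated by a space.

A=(0,0), D=(4.00,0)
B = A + 4.00·(cos110°, sin110°) = (-1.3681, 3.7588)
|BD| = 6.5532
circle(B,5.00) ∩ circle(D,9.00): a=-0.9961, h=4.8998
  candidates: C₊=(0.6264,8.3438) cross=32.109; C₋=(-4.9944,0.3165) cross=-32.109
  mode + wants cross > 0 → take C=(0.6264,8.3438) (cross=32.109)
ex = (C−B)/|BC| = (0.3989,0.9170); ey = (-0.9170,0.3989)
P = B + 0.73·ex + -3.26·ey = (1.9125,3.1278)

1.91 3.13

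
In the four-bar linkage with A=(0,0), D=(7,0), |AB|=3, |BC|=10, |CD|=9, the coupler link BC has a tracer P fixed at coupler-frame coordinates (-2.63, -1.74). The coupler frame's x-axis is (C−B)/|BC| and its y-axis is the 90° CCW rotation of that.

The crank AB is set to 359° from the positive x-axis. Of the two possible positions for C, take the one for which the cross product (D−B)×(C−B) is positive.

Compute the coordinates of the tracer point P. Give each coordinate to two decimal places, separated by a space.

A=(0,0), D=(7.00,0)
B = A + 3.00·(cos359°, sin359°) = (2.9995, -0.0524)
|BD| = 4.0008
circle(B,10.00) ∩ circle(D,9.00): a=4.3749, h=8.9922
  candidates: C₊=(7.2564,8.9963) cross=35.976; C₋=(7.4918,-8.9866) cross=-35.976
  mode + wants cross > 0 → take C=(7.2564,8.9963) (cross=35.976)
ex = (C−B)/|BC| = (0.4257,0.9049); ey = (-0.9049,0.4257)
P = B + -2.63·ex + -1.74·ey = (3.4545,-3.1729)

3.45 -3.17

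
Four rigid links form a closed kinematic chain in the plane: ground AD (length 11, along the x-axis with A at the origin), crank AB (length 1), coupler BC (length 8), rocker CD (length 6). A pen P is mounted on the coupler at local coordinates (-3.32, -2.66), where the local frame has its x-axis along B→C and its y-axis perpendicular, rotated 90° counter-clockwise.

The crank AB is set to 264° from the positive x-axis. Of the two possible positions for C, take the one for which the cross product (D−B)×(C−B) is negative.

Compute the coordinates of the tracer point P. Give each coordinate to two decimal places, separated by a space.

A=(0,0), D=(11.00,0)
B = A + 1.00·(cos264°, sin264°) = (-0.1045, -0.9945)
|BD| = 11.1490
circle(B,8.00) ∩ circle(D,6.00): a=6.8302, h=4.1651
  candidates: C₊=(6.3269,3.7633) cross=46.437; C₋=(7.0700,-4.5338) cross=-46.437
  mode - wants cross < 0 → take C=(7.0700,-4.5338) (cross=-46.437)
ex = (C−B)/|BC| = (0.8968,-0.4424); ey = (0.4424,0.8968)
P = B + -3.32·ex + -2.66·ey = (-4.2588,-1.9113)

-4.26 -1.91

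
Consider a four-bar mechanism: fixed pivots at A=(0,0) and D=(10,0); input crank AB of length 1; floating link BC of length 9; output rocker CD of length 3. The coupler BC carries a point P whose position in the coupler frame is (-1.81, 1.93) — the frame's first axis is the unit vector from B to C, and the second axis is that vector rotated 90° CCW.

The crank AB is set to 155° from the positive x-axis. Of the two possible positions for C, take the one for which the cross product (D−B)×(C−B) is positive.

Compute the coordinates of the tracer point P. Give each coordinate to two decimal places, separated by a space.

-3.06 1.97

A=(0,0), D=(10.00,0)
B = A + 1.00·(cos155°, sin155°) = (-0.9063, 0.4226)
|BD| = 10.9145
circle(B,9.00) ∩ circle(D,3.00): a=8.7556, h=2.0831
  candidates: C₊=(7.9234,2.1651) cross=22.736; C₋=(7.7621,-1.9979) cross=-22.736
  mode + wants cross > 0 → take C=(7.9234,2.1651) (cross=22.736)
ex = (C−B)/|BC| = (0.9811,0.1936); ey = (-0.1936,0.9811)
P = B + -1.81·ex + 1.93·ey = (-3.0557,1.9657)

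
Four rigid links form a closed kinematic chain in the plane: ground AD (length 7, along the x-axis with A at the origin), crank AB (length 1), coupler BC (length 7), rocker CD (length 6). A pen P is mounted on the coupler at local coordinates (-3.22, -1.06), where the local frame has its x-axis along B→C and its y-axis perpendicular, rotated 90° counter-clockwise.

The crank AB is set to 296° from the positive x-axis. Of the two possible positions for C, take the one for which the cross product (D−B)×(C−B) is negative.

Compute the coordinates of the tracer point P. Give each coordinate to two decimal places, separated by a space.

-2.60 0.60

A=(0,0), D=(7.00,0)
B = A + 1.00·(cos296°, sin296°) = (0.4384, -0.8988)
|BD| = 6.6229
circle(B,7.00) ∩ circle(D,6.00): a=4.2929, h=5.5291
  candidates: C₊=(3.9412,5.1618) cross=36.619; C₋=(5.4419,-5.7942) cross=-36.619
  mode - wants cross < 0 → take C=(5.4419,-5.7942) (cross=-36.619)
ex = (C−B)/|BC| = (0.7148,-0.6993); ey = (0.6993,0.7148)
P = B + -3.22·ex + -1.06·ey = (-2.6046,0.5954)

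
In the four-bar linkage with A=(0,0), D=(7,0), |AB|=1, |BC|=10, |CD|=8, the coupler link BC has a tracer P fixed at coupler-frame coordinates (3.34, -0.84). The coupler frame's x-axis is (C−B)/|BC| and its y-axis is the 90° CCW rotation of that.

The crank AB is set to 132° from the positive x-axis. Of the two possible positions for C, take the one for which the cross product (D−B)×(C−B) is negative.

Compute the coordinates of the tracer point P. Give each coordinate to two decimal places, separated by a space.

A=(0,0), D=(7.00,0)
B = A + 1.00·(cos132°, sin132°) = (-0.6691, 0.7431)
|BD| = 7.7051
circle(B,10.00) ∩ circle(D,8.00): a=6.1887, h=7.8550
  candidates: C₊=(6.2483,7.9646) cross=60.523; C₋=(4.7331,-7.6721) cross=-60.523
  mode - wants cross < 0 → take C=(4.7331,-7.6721) (cross=-60.523)
ex = (C−B)/|BC| = (0.5402,-0.8415); ey = (0.8415,0.5402)
P = B + 3.34·ex + -0.84·ey = (0.4283,-2.5213)

0.43 -2.52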